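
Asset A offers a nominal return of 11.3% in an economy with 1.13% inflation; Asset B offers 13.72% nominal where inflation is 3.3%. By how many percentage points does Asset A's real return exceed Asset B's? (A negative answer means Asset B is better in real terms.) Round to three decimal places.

-0.031

Asset A real return: 1.113/1.0113 − 1 = 10.0564%.
Asset B real return: 1.1372/1.033 − 1 = 10.0871%.
Difference: 10.0564 − 10.0871 = -0.0307 pp.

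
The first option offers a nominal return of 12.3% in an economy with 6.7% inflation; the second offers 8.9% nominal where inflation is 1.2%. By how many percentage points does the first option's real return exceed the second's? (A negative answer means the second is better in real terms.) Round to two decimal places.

-2.36

The first option real return: 1.123/1.067 − 1 = 5.248%.
The second real return: 1.089/1.012 − 1 = 7.609%.
Difference: 5.248 − 7.609 = -2.361 pp.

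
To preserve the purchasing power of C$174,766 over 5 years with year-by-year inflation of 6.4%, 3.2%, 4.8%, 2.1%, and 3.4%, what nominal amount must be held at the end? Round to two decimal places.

Cumulative price-level factor: 1.064 × 1.032 × 1.048 × 1.021 × 1.034 ≈ 1.2148674293.
The nominal amount required is C$174,766 scaled up by that factor.

C$212,317.52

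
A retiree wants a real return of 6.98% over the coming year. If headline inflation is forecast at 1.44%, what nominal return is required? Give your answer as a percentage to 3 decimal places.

8.521%

By the Fisher equation, 1 + r_nom = (1 + 6.98%)(1 + 1.44%) = 1.0698 × 1.0144 = 1.08520512.
So r_nom = 8.520512%.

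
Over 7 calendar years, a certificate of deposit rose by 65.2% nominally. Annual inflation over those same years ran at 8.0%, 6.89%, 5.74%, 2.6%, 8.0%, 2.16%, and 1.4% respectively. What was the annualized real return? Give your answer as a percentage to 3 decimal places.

2.380%

Cumulative inflation factor: 1.080 × 1.0689 × 1.0574 × 1.026 × 1.080 × 1.0216 × 1.014 ≈ 1.40117.
Nominal growth factor: 1.65200. Real growth factor = 1.65200 / 1.40117 ≈ 1.17902.
Annualized: 1.17902^(1/7) − 1 ≈ 0.02380.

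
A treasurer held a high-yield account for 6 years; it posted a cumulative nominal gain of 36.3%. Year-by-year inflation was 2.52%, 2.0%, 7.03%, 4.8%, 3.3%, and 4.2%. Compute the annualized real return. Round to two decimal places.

Cumulative inflation factor: 1.0252 × 1.020 × 1.0703 × 1.048 × 1.033 × 1.042 ≈ 1.26254.
Nominal growth factor: 1.36300. Real growth factor = 1.36300 / 1.26254 ≈ 1.07957.
Annualized: 1.07957^(1/6) − 1 ≈ 0.01284.

1.28%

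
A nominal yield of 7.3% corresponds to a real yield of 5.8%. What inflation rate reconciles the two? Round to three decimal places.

1.418%

From (1+r_nom) = (1+r_real)(1+π), we get 1+π = (1 + 7.3%)/(1 + 5.8%) = 1.073/1.058 ≈ 1.01418.
So π ≈ 1.4178%.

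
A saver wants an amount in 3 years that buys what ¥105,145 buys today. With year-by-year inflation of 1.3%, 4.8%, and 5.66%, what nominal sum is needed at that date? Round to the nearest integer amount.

Cumulative price-level factor: 1.013 × 1.048 × 1.0566 = 1.1217119184.
The nominal amount required is ¥105,145 scaled up by that factor.

¥117,942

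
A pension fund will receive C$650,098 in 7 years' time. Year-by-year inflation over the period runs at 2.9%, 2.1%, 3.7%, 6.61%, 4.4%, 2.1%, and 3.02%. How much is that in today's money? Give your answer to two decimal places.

Price-level factor over 7 years: 1.029 × 1.021 × 1.037 × 1.0661 × 1.044 × 1.021 × 1.0302 ≈ 1.2754563575.
Purchasing power today: C$650,098 divided by that factor.

C$509,698.35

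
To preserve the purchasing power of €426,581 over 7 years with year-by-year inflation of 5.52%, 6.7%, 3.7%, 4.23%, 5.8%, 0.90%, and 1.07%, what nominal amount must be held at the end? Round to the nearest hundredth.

€560,107.39

Cumulative price-level factor: 1.0552 × 1.067 × 1.037 × 1.0423 × 1.058 × 1.0090 × 1.0107 ≈ 1.3130153272.
The nominal amount required is €426,581 scaled up by that factor.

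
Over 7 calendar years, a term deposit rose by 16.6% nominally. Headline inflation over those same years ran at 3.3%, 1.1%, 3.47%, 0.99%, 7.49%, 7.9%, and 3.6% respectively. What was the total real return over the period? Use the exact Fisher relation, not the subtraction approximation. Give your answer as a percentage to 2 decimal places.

Cumulative inflation factor: 1.033 × 1.011 × 1.0347 × 1.0099 × 1.0749 × 1.079 × 1.036 ≈ 1.31127.
Nominal growth factor: 1.16600. Real growth factor = 1.16600 / 1.31127 ≈ 0.88921.
Total real return ≈ -11.0789%.

-11.08%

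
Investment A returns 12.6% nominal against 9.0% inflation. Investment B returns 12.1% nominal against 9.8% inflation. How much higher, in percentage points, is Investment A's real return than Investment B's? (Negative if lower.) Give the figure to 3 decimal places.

Investment A real return: 1.126/1.090 − 1 = 3.3028%.
Investment B real return: 1.121/1.098 − 1 = 2.0947%.
Difference: 3.3028 − 2.0947 = 1.2081 pp.

1.208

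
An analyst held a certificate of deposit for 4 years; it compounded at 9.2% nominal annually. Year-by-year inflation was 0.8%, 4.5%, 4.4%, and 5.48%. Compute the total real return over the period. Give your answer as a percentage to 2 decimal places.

Cumulative inflation factor: 1.008 × 1.045 × 1.044 × 1.0548 ≈ 1.15997.
Nominal growth factor: 1.42197. Real growth factor = 1.42197 / 1.15997 ≈ 1.22587.
Total real return ≈ 22.5866%.

22.59%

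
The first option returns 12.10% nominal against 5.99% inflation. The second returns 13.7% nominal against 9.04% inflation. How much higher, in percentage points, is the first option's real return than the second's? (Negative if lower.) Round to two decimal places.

The first option real return: 1.1210/1.0599 − 1 = 5.765%.
The second real return: 1.137/1.0904 − 1 = 4.274%.
Difference: 5.765 − 4.274 = 1.491 pp.

1.49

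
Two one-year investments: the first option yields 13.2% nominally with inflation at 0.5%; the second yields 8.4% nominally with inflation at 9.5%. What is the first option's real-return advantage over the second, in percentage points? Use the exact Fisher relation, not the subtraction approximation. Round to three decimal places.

The first option real return: 1.132/1.005 − 1 = 12.6368%.
The second real return: 1.084/1.095 − 1 = -1.0046%.
Difference: 12.6368 − (-1.0046) = 13.6414 pp.

13.641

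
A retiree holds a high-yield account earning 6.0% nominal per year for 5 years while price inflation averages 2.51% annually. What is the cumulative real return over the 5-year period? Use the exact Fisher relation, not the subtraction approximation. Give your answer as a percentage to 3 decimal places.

The annual real rate is (1+6.0%)/(1+2.51%) − 1 = 3.4045%.
Compounded over 5 years: (1 + 0.034045)^5 − 1 ≈ 0.18222.

18.222%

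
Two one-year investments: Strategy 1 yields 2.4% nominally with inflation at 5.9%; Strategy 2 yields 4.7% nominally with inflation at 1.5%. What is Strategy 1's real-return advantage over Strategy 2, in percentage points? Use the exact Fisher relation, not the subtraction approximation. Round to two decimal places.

-6.46

Strategy 1 real return: 1.024/1.059 − 1 = -3.305%.
Strategy 2 real return: 1.047/1.015 − 1 = 3.153%.
Difference: -3.305 − 3.153 = -6.458 pp.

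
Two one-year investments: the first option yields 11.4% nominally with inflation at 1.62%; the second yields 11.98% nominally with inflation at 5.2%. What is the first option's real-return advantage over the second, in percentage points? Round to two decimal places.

The first option real return: 1.114/1.0162 − 1 = 9.624%.
The second real return: 1.1198/1.052 − 1 = 6.445%.
Difference: 9.624 − 6.445 = 3.179 pp.

3.18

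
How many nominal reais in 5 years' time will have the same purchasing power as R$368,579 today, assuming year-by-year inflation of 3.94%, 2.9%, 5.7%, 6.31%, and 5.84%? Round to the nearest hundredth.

R$468,843.19

Cumulative price-level factor: 1.0394 × 1.029 × 1.057 × 1.0631 × 1.0584 ≈ 1.2720290332.
Multiplying R$368,579 by the price-level factor gives the future nominal sum.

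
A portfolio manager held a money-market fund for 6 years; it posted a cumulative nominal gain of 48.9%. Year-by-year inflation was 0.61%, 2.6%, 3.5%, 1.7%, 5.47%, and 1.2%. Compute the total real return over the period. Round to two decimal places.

Cumulative inflation factor: 1.0061 × 1.026 × 1.035 × 1.017 × 1.0547 × 1.012 ≈ 1.15974.
Nominal growth factor: 1.48900. Real growth factor = 1.48900 / 1.15974 ≈ 1.28391.
Total real return ≈ 28.3912%.

28.39%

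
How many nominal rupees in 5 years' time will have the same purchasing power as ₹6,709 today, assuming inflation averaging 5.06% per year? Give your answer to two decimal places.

₹8,587.07

Cumulative price-level factor: (1+5.06%)^5 ≈ 1.2799322511.
The nominal amount required is ₹6,709 scaled up by that factor.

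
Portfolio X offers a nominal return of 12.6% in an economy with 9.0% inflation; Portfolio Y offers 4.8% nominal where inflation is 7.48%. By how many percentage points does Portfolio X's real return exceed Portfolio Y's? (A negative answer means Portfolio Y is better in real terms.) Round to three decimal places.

Portfolio X real return: 1.126/1.090 − 1 = 3.3028%.
Portfolio Y real return: 1.048/1.0748 − 1 = -2.4935%.
Difference: 3.3028 − (-2.4935) = 5.7963 pp.

5.796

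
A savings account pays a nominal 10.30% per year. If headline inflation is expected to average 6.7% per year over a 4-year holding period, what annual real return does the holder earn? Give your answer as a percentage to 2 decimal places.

With constant rates the annual real return is the same each year: (1+10.30%)/(1+6.7%) − 1 = 0.03374.

3.37%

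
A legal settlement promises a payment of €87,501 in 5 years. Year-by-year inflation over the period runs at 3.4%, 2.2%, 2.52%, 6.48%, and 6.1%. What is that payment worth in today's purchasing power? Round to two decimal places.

Price-level factor over 5 years: 1.034 × 1.022 × 1.0252 × 1.0648 × 1.061 ≈ 1.2239493850.
Purchasing power today: €87,501 divided by that factor.

€71,490.70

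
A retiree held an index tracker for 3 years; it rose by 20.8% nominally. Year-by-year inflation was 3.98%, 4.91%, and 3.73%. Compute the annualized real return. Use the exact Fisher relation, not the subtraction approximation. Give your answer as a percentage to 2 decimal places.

2.20%

Cumulative inflation factor: 1.0398 × 1.0491 × 1.0373 ≈ 1.13154.
Nominal growth factor: 1.20800. Real growth factor = 1.20800 / 1.13154 ≈ 1.06757.
Annualized: 1.06757^(1/3) − 1 ≈ 0.02203.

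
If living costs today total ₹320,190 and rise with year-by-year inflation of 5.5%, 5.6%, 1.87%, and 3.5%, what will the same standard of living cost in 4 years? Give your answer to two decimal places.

Cumulative price-level factor: 1.055 × 1.056 × 1.0187 × 1.035 ≈ 1.1746352614.
Multiplying ₹320,190 by the price-level factor gives the future nominal sum.

₹376,106.46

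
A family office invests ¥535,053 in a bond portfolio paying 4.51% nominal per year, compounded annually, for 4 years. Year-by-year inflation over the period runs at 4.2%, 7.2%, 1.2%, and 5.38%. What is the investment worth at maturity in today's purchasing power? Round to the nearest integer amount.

Nominal value at maturity: ¥535,053 × (1 + 4.51%)^4 ≈ ¥638,305.
Price-level factor over 4 years: 1.042 × 1.072 × 1.012 × 1.0538 ≈ 1.1912453299.
Dividing the nominal maturity value by the price-level factor gives the value in today's money.

¥535,830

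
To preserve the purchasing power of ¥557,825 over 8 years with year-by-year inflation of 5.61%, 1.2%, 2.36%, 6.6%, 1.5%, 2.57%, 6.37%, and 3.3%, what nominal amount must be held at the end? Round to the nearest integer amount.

¥744,178

Cumulative price-level factor: 1.0561 × 1.012 × 1.0236 × 1.066 × 1.015 × 1.0257 × 1.0637 × 1.033 ≈ 1.3340709139.
Multiplying ¥557,825 by the price-level factor gives the future nominal sum.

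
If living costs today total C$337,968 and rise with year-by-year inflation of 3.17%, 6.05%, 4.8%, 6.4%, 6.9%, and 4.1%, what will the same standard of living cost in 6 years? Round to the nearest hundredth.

Cumulative price-level factor: 1.0317 × 1.0605 × 1.048 × 1.064 × 1.069 × 1.041 ≈ 1.3576738360.
Multiplying C$337,968 by the price-level factor gives the future nominal sum.

C$458,850.31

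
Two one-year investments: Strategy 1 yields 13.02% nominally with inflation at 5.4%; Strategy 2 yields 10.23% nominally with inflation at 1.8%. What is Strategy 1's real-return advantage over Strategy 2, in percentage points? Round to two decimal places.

Strategy 1 real return: 1.1302/1.054 − 1 = 7.230%.
Strategy 2 real return: 1.1023/1.018 − 1 = 8.281%.
Difference: 7.230 − 8.281 = -1.051 pp.

-1.05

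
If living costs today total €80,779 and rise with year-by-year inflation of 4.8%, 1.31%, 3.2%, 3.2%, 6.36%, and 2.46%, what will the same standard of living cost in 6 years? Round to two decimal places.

€99,541.49

Cumulative price-level factor: 1.048 × 1.0131 × 1.032 × 1.032 × 1.0636 × 1.0246 ≈ 1.2322694246.
Multiplying €80,779 by the price-level factor gives the future nominal sum.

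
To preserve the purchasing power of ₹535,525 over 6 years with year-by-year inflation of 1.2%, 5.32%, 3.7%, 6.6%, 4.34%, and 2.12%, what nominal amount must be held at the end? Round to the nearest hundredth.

₹672,308.67

Cumulative price-level factor: 1.012 × 1.0532 × 1.037 × 1.066 × 1.0434 × 1.0212 ≈ 1.2554197672.
The nominal amount required is ₹535,525 scaled up by that factor.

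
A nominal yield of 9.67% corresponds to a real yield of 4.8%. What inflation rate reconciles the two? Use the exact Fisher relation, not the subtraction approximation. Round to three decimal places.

4.647%

From (1+r_nom) = (1+r_real)(1+π), we get 1+π = (1 + 9.67%)/(1 + 4.8%) = 1.0967/1.048 ≈ 1.04647.
So π ≈ 4.6469%.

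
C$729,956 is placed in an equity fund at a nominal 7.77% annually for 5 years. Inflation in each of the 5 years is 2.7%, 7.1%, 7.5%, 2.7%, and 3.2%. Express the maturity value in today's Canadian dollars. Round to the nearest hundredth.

C$846,774.12

Nominal value at maturity: C$729,956 × (1 + 7.77%)^5 ≈ C$1,061,172.77.
Price-level factor over 5 years: 1.027 × 1.071 × 1.075 × 1.027 × 1.032 ≈ 1.2531946136.
The maturity value deflated by that factor is the answer in today's purchasing power.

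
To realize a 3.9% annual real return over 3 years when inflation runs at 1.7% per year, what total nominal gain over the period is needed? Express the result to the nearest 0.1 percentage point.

18.0%

Required annual nominal rate: (1+3.9%)(1+1.7%) − 1 = 5.6663%.
Cumulative over 3 years: (1 + 0.056663)^3 − 1 ≈ 0.17980.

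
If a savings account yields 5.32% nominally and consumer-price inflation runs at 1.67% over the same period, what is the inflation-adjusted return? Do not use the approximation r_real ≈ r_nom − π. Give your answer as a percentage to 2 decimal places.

Real return via the Fisher equation: (1 + 5.32%)/(1 + 1.67%) − 1 = 1.0532/1.0167 − 1 ≈ 0.03590.

3.59%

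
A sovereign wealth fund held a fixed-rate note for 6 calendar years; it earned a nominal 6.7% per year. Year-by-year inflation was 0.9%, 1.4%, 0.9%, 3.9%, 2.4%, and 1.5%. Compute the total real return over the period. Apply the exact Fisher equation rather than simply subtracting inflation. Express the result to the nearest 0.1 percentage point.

32.4%

Cumulative inflation factor: 1.009 × 1.014 × 1.009 × 1.039 × 1.024 × 1.015 ≈ 1.11481.
Nominal growth factor: 1.47566. Real growth factor = 1.47566 / 1.11481 ≈ 1.32369.
Total real return ≈ 32.3685%.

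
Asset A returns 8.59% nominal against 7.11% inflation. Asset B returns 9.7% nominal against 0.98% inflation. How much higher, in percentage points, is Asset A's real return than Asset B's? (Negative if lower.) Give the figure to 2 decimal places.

-7.25

Asset A real return: 1.0859/1.0711 − 1 = 1.382%.
Asset B real return: 1.097/1.0098 − 1 = 8.635%.
Difference: 1.382 − 8.635 = -7.253 pp.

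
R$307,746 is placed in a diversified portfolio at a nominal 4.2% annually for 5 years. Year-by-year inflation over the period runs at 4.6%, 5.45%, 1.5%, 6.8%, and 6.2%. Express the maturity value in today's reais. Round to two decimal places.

R$297,708.29

Nominal value at maturity: R$307,746 × (1 + 4.2%)^5 ≈ R$378,034.13.
Price-level factor over 5 years: 1.046 × 1.0545 × 1.015 × 1.068 × 1.062 ≈ 1.2698139103.
Dividing the nominal maturity value by the price-level factor gives the value in today's money.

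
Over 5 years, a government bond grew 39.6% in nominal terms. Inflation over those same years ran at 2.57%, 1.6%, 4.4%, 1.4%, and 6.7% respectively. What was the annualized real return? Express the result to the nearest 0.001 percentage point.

3.470%

Cumulative inflation factor: 1.0257 × 1.016 × 1.044 × 1.014 × 1.067 ≈ 1.17711.
Nominal growth factor: 1.39600. Real growth factor = 1.39600 / 1.17711 ≈ 1.18596.
Annualized: 1.18596^(1/5) − 1 ≈ 0.03470.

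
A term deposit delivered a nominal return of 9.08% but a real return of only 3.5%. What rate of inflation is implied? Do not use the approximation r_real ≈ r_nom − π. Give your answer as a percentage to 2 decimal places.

5.39%

From (1+r_nom) = (1+r_real)(1+π), we get 1+π = (1 + 9.08%)/(1 + 3.5%) = 1.0908/1.035 ≈ 1.05391.
So π ≈ 5.3913%.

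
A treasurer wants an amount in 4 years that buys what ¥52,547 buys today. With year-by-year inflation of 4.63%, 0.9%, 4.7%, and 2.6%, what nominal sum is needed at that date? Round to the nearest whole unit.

¥59,592

Cumulative price-level factor: 1.0463 × 1.009 × 1.047 × 1.026 ≈ 1.1340741049.
The nominal amount required is ¥52,547 scaled up by that factor.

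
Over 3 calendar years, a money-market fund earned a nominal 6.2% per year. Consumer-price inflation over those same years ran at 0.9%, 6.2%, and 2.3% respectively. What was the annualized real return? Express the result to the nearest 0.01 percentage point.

Cumulative inflation factor: 1.009 × 1.062 × 1.023 ≈ 1.09620.
Nominal growth factor: 1.19777. Real growth factor = 1.19777 / 1.09620 ≈ 1.09265.
Annualized: 1.09265^(1/3) − 1 ≈ 0.02998.

3.00%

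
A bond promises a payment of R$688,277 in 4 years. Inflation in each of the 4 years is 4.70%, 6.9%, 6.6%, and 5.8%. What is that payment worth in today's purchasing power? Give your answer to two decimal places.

Price-level factor over 4 years: 1.0470 × 1.069 × 1.066 × 1.058 ≈ 1.2623135942.
Purchasing power today: R$688,277 divided by that factor.

R$545,250.41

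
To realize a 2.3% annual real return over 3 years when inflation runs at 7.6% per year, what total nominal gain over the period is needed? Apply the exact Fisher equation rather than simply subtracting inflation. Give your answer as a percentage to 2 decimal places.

Required annual nominal rate: (1+2.3%)(1+7.6%) − 1 = 10.0748%.
Cumulative over 3 years: (1 + 0.100748)^3 − 1 ≈ 0.33372.

33.37%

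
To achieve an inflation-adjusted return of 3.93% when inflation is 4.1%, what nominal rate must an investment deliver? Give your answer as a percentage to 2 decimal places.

8.19%

By the Fisher equation, 1 + r_nom = (1 + 3.93%)(1 + 4.1%) = 1.0393 × 1.041 = 1.0819113.
So r_nom = 8.19113%.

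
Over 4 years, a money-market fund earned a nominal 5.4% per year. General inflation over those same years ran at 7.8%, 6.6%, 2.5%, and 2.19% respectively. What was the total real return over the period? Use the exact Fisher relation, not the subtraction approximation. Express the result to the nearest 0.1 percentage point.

2.5%

Cumulative inflation factor: 1.078 × 1.066 × 1.025 × 1.0219 ≈ 1.20367.
Nominal growth factor: 1.23413. Real growth factor = 1.23413 / 1.20367 ≈ 1.02531.
Total real return ≈ 2.5308%.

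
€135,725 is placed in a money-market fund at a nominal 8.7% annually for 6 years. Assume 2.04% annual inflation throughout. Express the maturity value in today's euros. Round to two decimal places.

€198,341.88

Nominal value at maturity: €135,725 × (1 + 8.7%)^6 ≈ €223,891.25.
Price-level factor over 6 years: (1 + 2.04%)^6 ≈ 1.1288148124.
Dividing the nominal maturity value by the price-level factor gives the value in today's money.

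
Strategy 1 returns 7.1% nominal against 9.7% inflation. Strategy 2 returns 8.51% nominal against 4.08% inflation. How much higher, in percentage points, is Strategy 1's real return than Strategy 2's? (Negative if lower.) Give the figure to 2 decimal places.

Strategy 1 real return: 1.071/1.097 − 1 = -2.370%.
Strategy 2 real return: 1.0851/1.0408 − 1 = 4.256%.
Difference: -2.370 − 4.256 = -6.626 pp.

-6.63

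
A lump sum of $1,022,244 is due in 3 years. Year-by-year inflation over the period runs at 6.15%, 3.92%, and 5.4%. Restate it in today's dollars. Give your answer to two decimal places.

Price-level factor over 3 years: 1.0615 × 1.0392 × 1.054 = 1.1626787832.
Purchasing power today: $1,022,244 divided by that factor.

$879,214.46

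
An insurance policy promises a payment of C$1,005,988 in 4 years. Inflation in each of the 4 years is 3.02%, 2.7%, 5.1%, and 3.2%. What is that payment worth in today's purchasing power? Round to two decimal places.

Price-level factor over 4 years: 1.0302 × 1.027 × 1.051 × 1.032 ≈ 1.1475573593.
Purchasing power today: C$1,005,988 divided by that factor.

C$876,634.18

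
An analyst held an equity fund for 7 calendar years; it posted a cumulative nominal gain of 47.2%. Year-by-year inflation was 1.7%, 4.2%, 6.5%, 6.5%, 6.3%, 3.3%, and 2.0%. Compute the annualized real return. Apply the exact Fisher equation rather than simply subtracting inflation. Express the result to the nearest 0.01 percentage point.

1.28%

Cumulative inflation factor: 1.017 × 1.042 × 1.065 × 1.065 × 1.063 × 1.033 × 1.020 ≈ 1.34624.
Nominal growth factor: 1.47200. Real growth factor = 1.47200 / 1.34624 ≈ 1.09342.
Annualized: 1.09342^(1/7) − 1 ≈ 0.01284.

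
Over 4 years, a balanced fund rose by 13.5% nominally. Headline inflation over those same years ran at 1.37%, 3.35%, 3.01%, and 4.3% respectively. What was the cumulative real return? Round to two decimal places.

0.84%

Cumulative inflation factor: 1.0137 × 1.0335 × 1.0301 × 1.043 ≈ 1.12560.
Nominal growth factor: 1.13500. Real growth factor = 1.13500 / 1.12560 ≈ 1.00835.
Total real return ≈ 0.8352%.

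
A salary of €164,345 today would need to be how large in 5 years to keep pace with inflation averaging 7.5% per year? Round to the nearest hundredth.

Cumulative price-level factor: (1+7.5%)^5 ≈ 1.4356293262.
The nominal amount required is €164,345 scaled up by that factor.

€235,938.50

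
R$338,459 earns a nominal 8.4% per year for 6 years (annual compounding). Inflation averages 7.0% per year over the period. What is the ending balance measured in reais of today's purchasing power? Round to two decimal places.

R$365,914.06

Nominal value at maturity: R$338,459 × (1 + 8.4%)^6 ≈ R$549,138.33.
Price-level factor over 6 years: (1 + 7.0%)^6 ≈ 1.5007303518.
Dividing the nominal maturity value by the price-level factor gives the value in today's money.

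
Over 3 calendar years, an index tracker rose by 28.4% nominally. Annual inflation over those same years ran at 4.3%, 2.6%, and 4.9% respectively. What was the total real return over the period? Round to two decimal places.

Cumulative inflation factor: 1.043 × 1.026 × 1.049 ≈ 1.12255.
Nominal growth factor: 1.28400. Real growth factor = 1.28400 / 1.12255 ≈ 1.14382.
Total real return ≈ 14.3820%.

14.38%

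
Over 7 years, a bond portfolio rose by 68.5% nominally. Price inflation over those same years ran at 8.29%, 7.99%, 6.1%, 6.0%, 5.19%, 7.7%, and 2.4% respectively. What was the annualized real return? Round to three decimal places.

Cumulative inflation factor: 1.0829 × 1.0799 × 1.061 × 1.060 × 1.0519 × 1.077 × 1.024 ≈ 1.52575.
Nominal growth factor: 1.68500. Real growth factor = 1.68500 / 1.52575 ≈ 1.10438.
Annualized: 1.10438^(1/7) − 1 ≈ 0.01428.

1.428%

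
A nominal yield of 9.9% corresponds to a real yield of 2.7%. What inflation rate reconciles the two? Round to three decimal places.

From (1+r_nom) = (1+r_real)(1+π), we get 1+π = (1 + 9.9%)/(1 + 2.7%) = 1.099/1.027 ≈ 1.07011.
So π ≈ 7.0107%.

7.011%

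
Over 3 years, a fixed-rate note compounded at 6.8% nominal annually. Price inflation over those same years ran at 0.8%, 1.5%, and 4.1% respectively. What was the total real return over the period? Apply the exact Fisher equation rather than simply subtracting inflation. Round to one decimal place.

Cumulative inflation factor: 1.008 × 1.015 × 1.041 ≈ 1.06507.
Nominal growth factor: 1.21819. Real growth factor = 1.21819 / 1.06507 ≈ 1.14376.
Total real return ≈ 14.3764%.

14.4%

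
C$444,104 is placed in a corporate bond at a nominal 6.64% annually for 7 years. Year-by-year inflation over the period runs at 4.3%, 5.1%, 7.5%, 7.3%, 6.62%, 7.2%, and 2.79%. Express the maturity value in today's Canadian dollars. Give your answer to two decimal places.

Nominal value at maturity: C$444,104 × (1 + 6.64%)^7 ≈ C$696,507.25.
Price-level factor over 7 years: 1.043 × 1.051 × 1.075 × 1.073 × 1.0662 × 1.072 × 1.0279 ≈ 1.4855235473.
Dividing the nominal maturity value by the price-level factor gives the value in today's money.

C$468,863.15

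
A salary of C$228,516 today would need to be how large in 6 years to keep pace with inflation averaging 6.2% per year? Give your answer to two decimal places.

Cumulative price-level factor: (1+6.2%)^6 ≈ 1.4346537586.
The nominal amount required is C$228,516 scaled up by that factor.

C$327,841.34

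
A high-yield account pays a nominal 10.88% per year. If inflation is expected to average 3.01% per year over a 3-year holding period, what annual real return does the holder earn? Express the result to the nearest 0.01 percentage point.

7.64%

With constant rates the annual real return is the same each year: (1+10.88%)/(1+3.01%) − 1 = 0.07640.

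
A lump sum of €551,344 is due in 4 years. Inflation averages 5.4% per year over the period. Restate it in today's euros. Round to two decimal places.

€446,745.52

Price-level factor over 4 years: (1 + 5.4%)^4 ≈ 1.2341343591.
Purchasing power today: €551,344 divided by that factor.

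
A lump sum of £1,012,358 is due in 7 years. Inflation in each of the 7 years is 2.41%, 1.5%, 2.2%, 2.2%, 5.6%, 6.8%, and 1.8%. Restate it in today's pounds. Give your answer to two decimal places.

£812,158.83

Price-level factor over 7 years: 1.0241 × 1.015 × 1.022 × 1.022 × 1.056 × 1.068 × 1.018 ≈ 1.2465024857.
Purchasing power today: £1,012,358 divided by that factor.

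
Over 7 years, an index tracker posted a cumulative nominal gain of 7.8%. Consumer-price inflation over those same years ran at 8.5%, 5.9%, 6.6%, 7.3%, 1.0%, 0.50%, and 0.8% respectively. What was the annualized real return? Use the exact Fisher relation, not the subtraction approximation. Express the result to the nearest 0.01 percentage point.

Cumulative inflation factor: 1.085 × 1.059 × 1.066 × 1.073 × 1.010 × 1.0050 × 1.008 ≈ 1.34472.
Nominal growth factor: 1.07800. Real growth factor = 1.07800 / 1.34472 ≈ 0.80166.
Annualized: 0.80166^(1/7) − 1 ≈ -0.03109.

-3.11%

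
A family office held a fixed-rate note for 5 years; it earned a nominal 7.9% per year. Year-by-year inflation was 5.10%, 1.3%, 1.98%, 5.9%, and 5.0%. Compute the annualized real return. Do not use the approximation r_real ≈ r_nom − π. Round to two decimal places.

Cumulative inflation factor: 1.0510 × 1.013 × 1.0198 × 1.059 × 1.050 ≈ 1.20729.
Nominal growth factor: 1.46254. Real growth factor = 1.46254 / 1.20729 ≈ 1.21142.
Annualized: 1.21142^(1/5) − 1 ≈ 0.03910.

3.91%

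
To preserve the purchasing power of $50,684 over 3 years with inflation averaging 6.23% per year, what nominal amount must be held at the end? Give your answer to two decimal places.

Cumulative price-level factor: (1+6.23%)^3 ≈ 1.1987856744.
The nominal amount required is $50,684 scaled up by that factor.

$60,759.25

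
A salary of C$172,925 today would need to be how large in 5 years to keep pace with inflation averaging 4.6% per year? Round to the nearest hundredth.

Cumulative price-level factor: (1+4.6%)^5 ≈ 1.2521559532.
Multiplying C$172,925 by the price-level factor gives the future nominal sum.

C$216,529.07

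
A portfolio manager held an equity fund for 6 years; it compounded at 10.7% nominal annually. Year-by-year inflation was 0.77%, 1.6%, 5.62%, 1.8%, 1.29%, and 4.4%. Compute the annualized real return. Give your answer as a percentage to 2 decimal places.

Cumulative inflation factor: 1.0077 × 1.016 × 1.0562 × 1.018 × 1.0129 × 1.044 ≈ 1.16409.
Nominal growth factor: 1.84029. Real growth factor = 1.84029 / 1.16409 ≈ 1.58088.
Annualized: 1.58088^(1/6) − 1 ≈ 0.07932.

7.93%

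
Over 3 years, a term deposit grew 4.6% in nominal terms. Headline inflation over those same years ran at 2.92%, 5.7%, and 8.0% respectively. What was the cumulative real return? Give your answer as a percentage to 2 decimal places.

-10.97%

Cumulative inflation factor: 1.0292 × 1.057 × 1.080 ≈ 1.17489.
Nominal growth factor: 1.04600. Real growth factor = 1.04600 / 1.17489 ≈ 0.89029.
Total real return ≈ -10.9707%.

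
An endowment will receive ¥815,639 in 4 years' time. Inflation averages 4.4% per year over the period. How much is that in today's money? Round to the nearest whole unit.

¥686,588

Price-level factor over 4 years: (1 + 4.4%)^4 ≈ 1.1879604841.
Purchasing power today: ¥815,639 divided by that factor.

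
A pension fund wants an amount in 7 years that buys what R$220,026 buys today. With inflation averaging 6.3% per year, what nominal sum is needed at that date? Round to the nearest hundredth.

R$337,448.00

Cumulative price-level factor: (1+6.3%)^7 ≈ 1.5336732814.
Multiplying R$220,026 by the price-level factor gives the future nominal sum.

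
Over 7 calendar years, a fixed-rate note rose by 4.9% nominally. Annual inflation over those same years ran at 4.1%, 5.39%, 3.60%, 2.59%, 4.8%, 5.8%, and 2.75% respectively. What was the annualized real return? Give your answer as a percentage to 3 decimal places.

-3.318%

Cumulative inflation factor: 1.041 × 1.0539 × 1.0360 × 1.0259 × 1.048 × 1.058 × 1.0275 ≈ 1.32845.
Nominal growth factor: 1.04900. Real growth factor = 1.04900 / 1.32845 ≈ 0.78964.
Annualized: 0.78964^(1/7) − 1 ≈ -0.03318.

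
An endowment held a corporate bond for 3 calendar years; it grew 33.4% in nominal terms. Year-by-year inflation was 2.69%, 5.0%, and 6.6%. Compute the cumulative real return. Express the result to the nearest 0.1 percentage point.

16.1%

Cumulative inflation factor: 1.0269 × 1.050 × 1.066 ≈ 1.14941.
Nominal growth factor: 1.33400. Real growth factor = 1.33400 / 1.14941 ≈ 1.16060.
Total real return ≈ 16.0596%.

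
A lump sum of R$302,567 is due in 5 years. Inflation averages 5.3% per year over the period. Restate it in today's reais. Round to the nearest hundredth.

R$233,711.30

Price-level factor over 5 years: (1 + 5.3%)^5 ≈ 1.2946186406.
Purchasing power today: R$302,567 divided by that factor.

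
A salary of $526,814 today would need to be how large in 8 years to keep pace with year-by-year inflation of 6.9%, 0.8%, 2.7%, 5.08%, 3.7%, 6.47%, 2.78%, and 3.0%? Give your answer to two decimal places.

Cumulative price-level factor: 1.069 × 1.008 × 1.027 × 1.0508 × 1.037 × 1.0647 × 1.0278 × 1.030 ≈ 1.3591913236.
The nominal amount required is $526,814 scaled up by that factor.

$716,041.02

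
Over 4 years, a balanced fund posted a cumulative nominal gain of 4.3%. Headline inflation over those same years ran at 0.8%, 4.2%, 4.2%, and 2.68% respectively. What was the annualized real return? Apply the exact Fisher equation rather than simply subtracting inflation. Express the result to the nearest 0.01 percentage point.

-1.85%

Cumulative inflation factor: 1.008 × 1.042 × 1.042 × 1.0268 ≈ 1.12378.
Nominal growth factor: 1.04300. Real growth factor = 1.04300 / 1.12378 ≈ 0.92812.
Annualized: 0.92812^(1/4) − 1 ≈ -0.01848.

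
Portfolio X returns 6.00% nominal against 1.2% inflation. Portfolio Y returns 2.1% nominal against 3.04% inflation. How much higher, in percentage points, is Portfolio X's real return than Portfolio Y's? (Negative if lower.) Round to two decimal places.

Portfolio X real return: 1.0600/1.012 − 1 = 4.743%.
Portfolio Y real return: 1.021/1.0304 − 1 = -0.912%.
Difference: 4.743 − (-0.912) = 5.655 pp.

5.66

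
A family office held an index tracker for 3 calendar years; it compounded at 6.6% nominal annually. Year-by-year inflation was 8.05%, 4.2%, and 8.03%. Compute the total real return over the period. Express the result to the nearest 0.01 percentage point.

-0.41%

Cumulative inflation factor: 1.0805 × 1.042 × 1.0803 ≈ 1.21629.
Nominal growth factor: 1.21136. Real growth factor = 1.21136 / 1.21629 ≈ 0.99594.
Total real return ≈ -0.4056%.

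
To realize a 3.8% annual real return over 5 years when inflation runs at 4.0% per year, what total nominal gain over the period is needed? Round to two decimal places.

46.61%

Required annual nominal rate: (1+3.8%)(1+4.0%) − 1 = 7.952%.
Cumulative over 5 years: (1 + 0.07952)^5 − 1 ≈ 0.46607.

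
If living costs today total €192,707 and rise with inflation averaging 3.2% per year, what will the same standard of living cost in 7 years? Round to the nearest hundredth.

Cumulative price-level factor: (1+3.2%)^7 ≈ 1.2466882924.
Multiplying €192,707 by the price-level factor gives the future nominal sum.

€240,245.56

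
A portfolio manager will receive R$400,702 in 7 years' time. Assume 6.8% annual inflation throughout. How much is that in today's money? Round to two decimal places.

R$252,826.59

Price-level factor over 7 years: (1 + 6.8%)^7 ≈ 1.5848886996.
Purchasing power today: R$400,702 divided by that factor.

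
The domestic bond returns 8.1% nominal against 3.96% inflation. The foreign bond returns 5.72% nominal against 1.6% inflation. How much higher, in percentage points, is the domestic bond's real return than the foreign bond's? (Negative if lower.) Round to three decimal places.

The domestic bond real return: 1.081/1.0396 − 1 = 3.9823%.
The foreign bond real return: 1.0572/1.016 − 1 = 4.0551%.
Difference: 3.9823 − 4.0551 = -0.0728 pp.

-0.073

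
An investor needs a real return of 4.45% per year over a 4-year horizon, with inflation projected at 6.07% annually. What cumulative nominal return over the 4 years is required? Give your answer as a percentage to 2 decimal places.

50.66%

Required annual nominal rate: (1+4.45%)(1+6.07%) − 1 = 10.790115%.
Cumulative over 4 years: (1 + 0.10790115)^4 − 1 ≈ 0.50662.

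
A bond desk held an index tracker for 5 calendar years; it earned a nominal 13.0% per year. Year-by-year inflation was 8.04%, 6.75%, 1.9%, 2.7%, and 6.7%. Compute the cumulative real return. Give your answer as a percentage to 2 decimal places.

43.06%

Cumulative inflation factor: 1.0804 × 1.0675 × 1.019 × 1.027 × 1.067 ≈ 1.28784.
Nominal growth factor: 1.84244. Real growth factor = 1.84244 / 1.28784 ≈ 1.43064.
Total real return ≈ 43.0641%.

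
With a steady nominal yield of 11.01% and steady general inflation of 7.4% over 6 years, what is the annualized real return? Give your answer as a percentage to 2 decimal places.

3.36%

With constant rates the annual real return is the same each year: (1+11.01%)/(1+7.4%) − 1 = 0.03361.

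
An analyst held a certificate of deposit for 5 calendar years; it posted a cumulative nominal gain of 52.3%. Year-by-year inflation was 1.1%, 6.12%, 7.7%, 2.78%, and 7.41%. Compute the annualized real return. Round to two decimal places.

Cumulative inflation factor: 1.011 × 1.0612 × 1.077 × 1.0278 × 1.0741 ≈ 1.27561.
Nominal growth factor: 1.52300. Real growth factor = 1.52300 / 1.27561 ≈ 1.19394.
Annualized: 1.19394^(1/5) − 1 ≈ 0.03609.

3.61%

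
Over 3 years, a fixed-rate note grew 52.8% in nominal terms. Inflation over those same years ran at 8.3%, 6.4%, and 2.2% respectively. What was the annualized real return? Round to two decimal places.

9.07%

Cumulative inflation factor: 1.083 × 1.064 × 1.022 ≈ 1.17766.
Nominal growth factor: 1.52800. Real growth factor = 1.52800 / 1.17766 ≈ 1.29749.
Annualized: 1.29749^(1/3) − 1 ≈ 0.09069.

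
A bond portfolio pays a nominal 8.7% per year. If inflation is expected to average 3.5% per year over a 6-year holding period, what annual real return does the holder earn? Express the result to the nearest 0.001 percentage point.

With constant rates the annual real return is the same each year: (1+8.7%)/(1+3.5%) − 1 = 0.05024.

5.024%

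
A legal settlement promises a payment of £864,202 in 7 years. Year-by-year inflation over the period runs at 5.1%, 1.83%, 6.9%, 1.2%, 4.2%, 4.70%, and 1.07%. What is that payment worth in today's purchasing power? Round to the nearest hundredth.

Price-level factor over 7 years: 1.051 × 1.0183 × 1.069 × 1.012 × 1.042 × 1.0470 × 1.0107 ≈ 1.2766543926.
Purchasing power today: £864,202 divided by that factor.

£676,927.13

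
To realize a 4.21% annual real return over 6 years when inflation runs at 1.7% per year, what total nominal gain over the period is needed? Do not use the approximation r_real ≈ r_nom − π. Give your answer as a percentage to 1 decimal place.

Required annual nominal rate: (1+4.21%)(1+1.7%) − 1 = 5.98157%.
Cumulative over 6 years: (1 + 0.0598157)^6 − 1 ≈ 0.41704.

41.7%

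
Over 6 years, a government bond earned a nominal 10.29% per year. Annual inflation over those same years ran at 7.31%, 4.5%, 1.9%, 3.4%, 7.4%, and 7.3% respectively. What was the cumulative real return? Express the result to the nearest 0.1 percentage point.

32.2%

Cumulative inflation factor: 1.0731 × 1.045 × 1.019 × 1.034 × 1.074 × 1.073 ≈ 1.36162.
Nominal growth factor: 1.79977. Real growth factor = 1.79977 / 1.36162 ≈ 1.32179.
Total real return ≈ 32.1787%.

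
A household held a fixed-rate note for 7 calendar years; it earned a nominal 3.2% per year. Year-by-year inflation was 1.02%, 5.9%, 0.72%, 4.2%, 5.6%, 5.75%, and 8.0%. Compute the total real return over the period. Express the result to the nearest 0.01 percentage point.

Cumulative inflation factor: 1.0102 × 1.059 × 1.0072 × 1.042 × 1.056 × 1.0575 × 1.080 ≈ 1.35411.
Nominal growth factor: 1.24669. Real growth factor = 1.24669 / 1.35411 ≈ 0.92067.
Total real return ≈ -7.9332%.

-7.93%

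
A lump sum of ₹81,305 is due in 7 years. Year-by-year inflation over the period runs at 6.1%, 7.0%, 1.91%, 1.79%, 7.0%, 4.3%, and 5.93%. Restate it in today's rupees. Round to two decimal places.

Price-level factor over 7 years: 1.061 × 1.070 × 1.0191 × 1.0179 × 1.070 × 1.043 × 1.0593 ≈ 1.3922208578.
Purchasing power today: ₹81,305 divided by that factor.

₹58,399.50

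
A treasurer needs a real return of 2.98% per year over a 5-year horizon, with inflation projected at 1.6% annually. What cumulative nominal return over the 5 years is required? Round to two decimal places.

Required annual nominal rate: (1+2.98%)(1+1.6%) − 1 = 4.62768%.
Cumulative over 5 years: (1 + 0.0462768)^5 − 1 ≈ 0.25381.

25.38%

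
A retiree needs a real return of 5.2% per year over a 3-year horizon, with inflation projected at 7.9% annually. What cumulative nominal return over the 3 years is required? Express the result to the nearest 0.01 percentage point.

Required annual nominal rate: (1+5.2%)(1+7.9%) − 1 = 13.5108%.
Cumulative over 3 years: (1 + 0.135108)^3 − 1 ≈ 0.46255.

46.26%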